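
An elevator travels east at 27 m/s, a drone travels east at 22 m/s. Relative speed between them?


Given: v_A = 27 m/s east, v_B = 22 m/s east
Both move in the same direction; relative speed = |v_A - v_B|
|27 - 22| = |5|
= 5 m/s

5 m/s


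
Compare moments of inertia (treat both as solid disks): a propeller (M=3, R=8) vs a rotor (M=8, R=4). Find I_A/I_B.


Given: M1=3 kg, R1=8 m, M2=8 kg, R2=4 m
For a disk: I = (1/2)*M*R^2, so I_A/I_B = (M1*R1^2)/(M2*R2^2)
M1*R1^2 = 3*64 = 192
M2*R2^2 = 8*16 = 128
I_A/I_B = 192/128 = 3/2

3/2


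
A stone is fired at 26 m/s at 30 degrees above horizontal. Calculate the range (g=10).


Given: v0 = 26 m/s, theta = 30 deg, g = 10 m/s^2
sin(2*30) = sin(60) = sqrt(3)/2
Using R = v0^2 * sin(2*theta) / g
R = 26^2 * (sqrt(3)/2) / 10
R = 676 * sqrt(3) / 20
R = 169/5*sqrt(3) m

169/5*sqrt(3) m


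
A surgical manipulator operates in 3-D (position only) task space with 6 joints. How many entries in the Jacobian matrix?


Given: task space dimension = 3, joints = 6
Jacobian is a 3 x 6 matrix
Total entries = rows * columns
Total = 3 * 6
Total = 18

18


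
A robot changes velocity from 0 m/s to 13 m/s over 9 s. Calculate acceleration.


Given: initial velocity v0 = 0 m/s, final velocity v = 13 m/s, time t = 9 s
Using a = (v - v0) / t
a = (13 - 0) / 9
a = 13 / 9
a = 13/9 m/s^2

13/9 m/s^2


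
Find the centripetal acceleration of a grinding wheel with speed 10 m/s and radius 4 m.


Given: v = 10 m/s, r = 4 m
Using a_c = v^2 / r
a_c = 10^2 / 4
a_c = 100 / 4
a_c = 25 m/s^2

25 m/s^2


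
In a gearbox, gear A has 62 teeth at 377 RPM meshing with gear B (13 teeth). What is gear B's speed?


Given: N1 = 62 teeth, w1 = 377 RPM, N2 = 13 teeth
Using N1*w1 = N2*w2
w2 = N1*w1 / N2
w2 = 62*377 / 13
w2 = 23374 / 13
w2 = 1798 RPM

1798 RPM


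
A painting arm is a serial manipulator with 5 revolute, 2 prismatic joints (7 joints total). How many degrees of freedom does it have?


Given: serial robot with 5 revolute, 2 prismatic joints
DOF contribution per joint type: revolute=1, prismatic=1, spherical=3, fixed=0
DOF = 5*1 + 2*1
DOF = 7

7


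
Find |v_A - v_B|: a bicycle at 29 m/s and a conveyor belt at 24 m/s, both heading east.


Given: v_A = 29 m/s east, v_B = 24 m/s east
Both move in the same direction; relative speed = |v_A - v_B|
|29 - 24| = |5|
= 5 m/s

5 m/s


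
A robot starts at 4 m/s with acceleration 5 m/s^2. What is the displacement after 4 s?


Given: v0 = 4 m/s, a = 5 m/s^2, t = 4 s
Using s = v0*t + (1/2)*a*t^2
s = 4*4 + (1/2)*5*4^2
s = 16 + (1/2)*80
s = 16 + 40
s = 56

56 m


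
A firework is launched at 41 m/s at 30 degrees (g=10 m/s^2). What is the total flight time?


Given: v0 = 41 m/s, theta = 30 deg, g = 10 m/s^2
sin(30) = 1/2
Using T = 2*v0*sin(theta) / g
T = 2*41*1/2 / 10
T = 41 / 10
T = 41/10 s

41/10 s


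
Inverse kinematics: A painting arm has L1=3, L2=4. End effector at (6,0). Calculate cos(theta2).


Given: L1 = 3, L2 = 4, target (x, y) = (6, 0)
Using cos(theta2) = (x^2 + y^2 - L1^2 - L2^2) / (2*L1*L2)
x^2 + y^2 = 6^2 + 0 = 36
L1^2 + L2^2 = 9 + 16 = 25
Numerator = 36 - 25 = 11
Denominator = 2*3*4 = 24
cos(theta2) = 11/24 = 11/24

11/24


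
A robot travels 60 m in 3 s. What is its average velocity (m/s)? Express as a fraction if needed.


Given: distance d = 60 m, time t = 3 s
Using v = d / t
v = 60 / 3
v = 20 m/s

20 m/s


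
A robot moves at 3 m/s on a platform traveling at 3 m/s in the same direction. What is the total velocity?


Given: object velocity = 3 m/s, platform velocity = 3 m/s (same direction)
Using classical velocity addition: v_total = v_object + v_platform
v_total = 3 + 3
v_total = 6 m/s

6 m/s


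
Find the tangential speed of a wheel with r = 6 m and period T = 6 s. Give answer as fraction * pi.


Given: radius r = 6 m, period T = 6 s
Using v = 2*pi*r / T
v = 2*pi*6 / 6
v = 12*pi / 6
v = 2*pi m/s

2*pi m/s


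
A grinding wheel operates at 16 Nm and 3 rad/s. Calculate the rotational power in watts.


Given: tau = 16 Nm, omega = 3 rad/s
Using P = tau * omega
P = 16 * 3
P = 48 W

48 W


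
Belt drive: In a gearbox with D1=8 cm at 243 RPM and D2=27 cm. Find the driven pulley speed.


Given: D1 = 8 cm, w1 = 243 RPM, D2 = 27 cm
Using D1*w1 = D2*w2
w2 = D1*w1 / D2
w2 = 8*243 / 27
w2 = 1944 / 27
w2 = 72 RPM

72 RPM


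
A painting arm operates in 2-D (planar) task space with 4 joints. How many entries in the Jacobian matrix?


Given: task space dimension = 2, joints = 4
Jacobian is a 2 x 4 matrix
Total entries = rows * columns
Total = 2 * 4
Total = 8

8


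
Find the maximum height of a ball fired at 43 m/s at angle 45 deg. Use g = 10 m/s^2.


Given: v0 = 43 m/s, theta = 45 deg, g = 10 m/s^2
sin^2(45) = 1/2
Using H = v0^2 * sin^2(theta) / (2*g)
H = 43^2 * 1/2 / (2*10)
H = 1849 * 1/2 / 20
H = 1849/2 / 20
H = 1849/40 m

1849/40 m


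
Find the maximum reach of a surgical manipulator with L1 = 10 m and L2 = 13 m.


Given: L1 = 10 m, L2 = 13 m
For a 2-link planar arm, max reach = L1 + L2 (fully extended)
Max reach = 10 + 13
Max reach = 23 m

23 m


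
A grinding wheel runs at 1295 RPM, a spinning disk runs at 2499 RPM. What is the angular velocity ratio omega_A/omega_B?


Given: RPM_A = 1295, RPM_B = 2499
omega = 2*pi*RPM/60, so omega_A/omega_B = RPM_A / RPM_B
omega_A/omega_B = 1295 / 2499
omega_A/omega_B = 185/357

185/357


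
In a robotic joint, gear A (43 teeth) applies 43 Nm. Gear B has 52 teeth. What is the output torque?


Given: N1 = 43, N2 = 52, T1 = 43 Nm
Using T2/T1 = N2/N1
T2 = T1 * N2 / N1
T2 = 43 * 52 / 43
T2 = 2236 / 43
T2 = 52 Nm

52 Nm


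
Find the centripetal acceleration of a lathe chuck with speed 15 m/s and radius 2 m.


Given: v = 15 m/s, r = 2 m
Using a_c = v^2 / r
a_c = 15^2 / 2
a_c = 225 / 2
a_c = 225/2 m/s^2

225/2 m/s^2


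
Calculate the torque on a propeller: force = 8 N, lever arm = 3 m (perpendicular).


Given: F = 8 N, r = 3 m, angle = 90 deg (perpendicular)
Using tau = F * r * sin(90)
sin(90) = 1
tau = 8 * 3 * 1
tau = 24 Nm

24 Nm


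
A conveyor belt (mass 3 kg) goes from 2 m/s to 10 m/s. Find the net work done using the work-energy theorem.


Given: m = 3 kg, v0 = 2 m/s, v = 10 m/s
Using W = (1/2)*m*(v^2 - v0^2)
v^2 = 10^2 = 100
v0^2 = 2^2 = 4
v^2 - v0^2 = 100 - 4 = 96
W = (1/2)*3*96 = 144 J

144 J


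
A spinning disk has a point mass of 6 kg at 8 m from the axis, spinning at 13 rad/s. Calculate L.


Given: m = 6 kg, r = 8 m, omega = 13 rad/s
For a point mass: I = m*r^2
I = 6*8^2 = 6*64 = 384
L = I*omega = 384*13
L = 4992 kg*m^2/s

4992 kg*m^2/s


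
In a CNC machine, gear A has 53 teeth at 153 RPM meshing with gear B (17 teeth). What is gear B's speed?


Given: N1 = 53 teeth, w1 = 153 RPM, N2 = 17 teeth
Using N1*w1 = N2*w2
w2 = N1*w1 / N2
w2 = 53*153 / 17
w2 = 8109 / 17
w2 = 477 RPM

477 RPM


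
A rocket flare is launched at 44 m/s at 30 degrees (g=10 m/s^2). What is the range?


Given: v0 = 44 m/s, theta = 30 deg, g = 10 m/s^2
sin(2*30) = sin(60) = sqrt(3)/2
Using R = v0^2 * sin(2*theta) / g
R = 44^2 * (sqrt(3)/2) / 10
R = 1936 * sqrt(3) / 20
R = 484/5*sqrt(3) m

484/5*sqrt(3) m


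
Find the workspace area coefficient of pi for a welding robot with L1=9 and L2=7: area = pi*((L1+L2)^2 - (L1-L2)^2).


Given: L1 = 9, L2 = 7
(L1+L2)^2 = (16)^2 = 256
(L1-L2)^2 = (2)^2 = 4
Difference = 256 - 4 = 252
This equals 4*L1*L2 = 4*9*7 = 252
Workspace area = 252*pi

252


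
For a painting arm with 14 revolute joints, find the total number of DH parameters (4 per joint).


Given: 14 joints, 4 DH parameters per joint (d, theta, a, alpha)
Total DH parameters = number_of_joints * 4
Total = 14 * 4
Total = 56

56


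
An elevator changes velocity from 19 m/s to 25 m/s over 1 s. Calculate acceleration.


Given: initial velocity v0 = 19 m/s, final velocity v = 25 m/s, time t = 1 s
Using a = (v - v0) / t
a = (25 - 19) / 1
a = 6 / 1
a = 6 m/s^2

6 m/s^2


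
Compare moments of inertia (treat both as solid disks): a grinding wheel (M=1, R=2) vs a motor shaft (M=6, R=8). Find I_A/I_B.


Given: M1=1 kg, R1=2 m, M2=6 kg, R2=8 m
For a disk: I = (1/2)*M*R^2, so I_A/I_B = (M1*R1^2)/(M2*R2^2)
M1*R1^2 = 1*4 = 4
M2*R2^2 = 6*64 = 384
I_A/I_B = 4/384 = 1/96

1/96


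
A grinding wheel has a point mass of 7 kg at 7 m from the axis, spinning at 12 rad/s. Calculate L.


Given: m = 7 kg, r = 7 m, omega = 12 rad/s
For a point mass: I = m*r^2
I = 7*7^2 = 7*49 = 343
L = I*omega = 343*12
L = 4116 kg*m^2/s

4116 kg*m^2/s


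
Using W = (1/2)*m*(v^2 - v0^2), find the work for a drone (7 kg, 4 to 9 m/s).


Given: m = 7 kg, v0 = 4 m/s, v = 9 m/s
Using W = (1/2)*m*(v^2 - v0^2)
v^2 = 9^2 = 81
v0^2 = 4^2 = 16
v^2 - v0^2 = 81 - 16 = 65
W = (1/2)*7*65 = 455/2 J

455/2 J


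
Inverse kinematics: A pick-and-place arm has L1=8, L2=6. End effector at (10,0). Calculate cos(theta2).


Given: L1 = 8, L2 = 6, target (x, y) = (10, 0)
Using cos(theta2) = (x^2 + y^2 - L1^2 - L2^2) / (2*L1*L2)
x^2 + y^2 = 10^2 + 0 = 100
L1^2 + L2^2 = 64 + 36 = 100
Numerator = 100 - 100 = 0
Denominator = 2*8*6 = 96
cos(theta2) = 0/96 = 0

0


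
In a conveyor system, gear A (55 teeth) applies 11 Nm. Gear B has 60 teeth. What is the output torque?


Given: N1 = 55, N2 = 60, T1 = 11 Nm
Using T2/T1 = N2/N1
T2 = T1 * N2 / N1
T2 = 11 * 60 / 55
T2 = 660 / 55
T2 = 12 Nm

12 Nm


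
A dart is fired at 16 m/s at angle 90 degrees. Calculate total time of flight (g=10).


Given: v0 = 16 m/s, theta = 90 deg, g = 10 m/s^2
sin(90) = 1
Using T = 2*v0*sin(theta) / g
T = 2*16*1 / 10
T = 32 / 10
T = 16/5 s

16/5 s


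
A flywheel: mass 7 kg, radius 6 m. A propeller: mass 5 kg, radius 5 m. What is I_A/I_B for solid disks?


Given: M1=7 kg, R1=6 m, M2=5 kg, R2=5 m
For a disk: I = (1/2)*M*R^2, so I_A/I_B = (M1*R1^2)/(M2*R2^2)
M1*R1^2 = 7*36 = 252
M2*R2^2 = 5*25 = 125
I_A/I_B = 252/125 = 252/125

252/125


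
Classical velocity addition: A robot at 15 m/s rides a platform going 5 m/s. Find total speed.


Given: object velocity = 15 m/s, platform velocity = 5 m/s (same direction)
Using classical velocity addition: v_total = v_object + v_platform
v_total = 15 + 5
v_total = 20 m/s

20 m/s


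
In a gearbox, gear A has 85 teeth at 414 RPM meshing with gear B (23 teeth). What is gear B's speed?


Given: N1 = 85 teeth, w1 = 414 RPM, N2 = 23 teeth
Using N1*w1 = N2*w2
w2 = N1*w1 / N2
w2 = 85*414 / 23
w2 = 35190 / 23
w2 = 1530 RPM

1530 RPM


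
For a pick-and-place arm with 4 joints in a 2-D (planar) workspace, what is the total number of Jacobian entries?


Given: task space dimension = 2, joints = 4
Jacobian is a 2 x 4 matrix
Total entries = rows * columns
Total = 2 * 4
Total = 8

8


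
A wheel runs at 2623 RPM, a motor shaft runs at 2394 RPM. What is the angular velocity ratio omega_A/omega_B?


Given: RPM_A = 2623, RPM_B = 2394
omega = 2*pi*RPM/60, so omega_A/omega_B = RPM_A / RPM_B
omega_A/omega_B = 2623 / 2394
omega_A/omega_B = 2623/2394

2623/2394


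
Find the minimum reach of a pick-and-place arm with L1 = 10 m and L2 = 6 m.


Given: L1 = 10 m, L2 = 6 m
For a 2-link planar arm, min reach = |L1 - L2| (second link folded back)
Min reach = |10 - 6|
Min reach = 4 m

4 m


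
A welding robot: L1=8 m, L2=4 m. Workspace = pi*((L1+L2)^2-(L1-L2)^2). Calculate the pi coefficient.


Given: L1 = 8, L2 = 4
(L1+L2)^2 = (12)^2 = 144
(L1-L2)^2 = (4)^2 = 16
Difference = 144 - 16 = 128
This equals 4*L1*L2 = 4*8*4 = 128
Workspace area = 128*pi

128


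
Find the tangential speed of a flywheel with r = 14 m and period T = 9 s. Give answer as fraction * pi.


Given: radius r = 14 m, period T = 9 s
Using v = 2*pi*r / T
v = 2*pi*14 / 9
v = 28*pi / 9
v = 28/9*pi m/s

28/9*pi m/s


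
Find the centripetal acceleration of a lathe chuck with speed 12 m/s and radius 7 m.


Given: v = 12 m/s, r = 7 m
Using a_c = v^2 / r
a_c = 12^2 / 7
a_c = 144 / 7
a_c = 144/7 m/s^2

144/7 m/s^2


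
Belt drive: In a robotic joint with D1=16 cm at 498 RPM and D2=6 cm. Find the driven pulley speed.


Given: D1 = 16 cm, w1 = 498 RPM, D2 = 6 cm
Using D1*w1 = D2*w2
w2 = D1*w1 / D2
w2 = 16*498 / 6
w2 = 7968 / 6
w2 = 1328 RPM

1328 RPM


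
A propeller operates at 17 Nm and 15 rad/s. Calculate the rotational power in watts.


Given: tau = 17 Nm, omega = 15 rad/s
Using P = tau * omega
P = 17 * 15
P = 255 W

255 W


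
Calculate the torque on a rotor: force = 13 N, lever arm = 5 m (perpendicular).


Given: F = 13 N, r = 5 m, angle = 90 deg (perpendicular)
Using tau = F * r * sin(90)
sin(90) = 1
tau = 13 * 5 * 1
tau = 65 Nm

65 Nm


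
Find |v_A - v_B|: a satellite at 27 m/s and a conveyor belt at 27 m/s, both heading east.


Given: v_A = 27 m/s east, v_B = 27 m/s east
Both move in the same direction; relative speed = |v_A - v_B|
|27 - 27| = |0|
= 0 m/s

0 m/s


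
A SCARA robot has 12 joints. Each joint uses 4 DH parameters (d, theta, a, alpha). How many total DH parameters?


Given: 12 joints, 4 DH parameters per joint (d, theta, a, alpha)
Total DH parameters = number_of_joints * 4
Total = 12 * 4
Total = 48

48


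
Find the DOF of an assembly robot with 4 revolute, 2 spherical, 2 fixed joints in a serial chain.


Given: serial robot with 4 revolute, 2 spherical, 2 fixed joints
DOF contribution per joint type: revolute=1, prismatic=1, spherical=3, fixed=0
DOF = 4*1 + 2*3 + 2*0
DOF = 10

10


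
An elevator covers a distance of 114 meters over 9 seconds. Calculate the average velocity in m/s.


Given: distance d = 114 m, time t = 9 s
Using v = d / t
v = 114 / 9
v = 38/3 m/s

38/3 m/s


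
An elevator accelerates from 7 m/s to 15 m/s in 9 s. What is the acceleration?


Given: initial velocity v0 = 7 m/s, final velocity v = 15 m/s, time t = 9 s
Using a = (v - v0) / t
a = (15 - 7) / 9
a = 8 / 9
a = 8/9 m/s^2

8/9 m/s^2


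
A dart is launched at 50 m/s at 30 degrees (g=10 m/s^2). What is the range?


Given: v0 = 50 m/s, theta = 30 deg, g = 10 m/s^2
sin(2*30) = sin(60) = sqrt(3)/2
Using R = v0^2 * sin(2*theta) / g
R = 50^2 * (sqrt(3)/2) / 10
R = 2500 * sqrt(3) / 20
R = 125*sqrt(3) m

125*sqrt(3) m


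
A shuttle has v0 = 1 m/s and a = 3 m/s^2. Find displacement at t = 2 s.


Given: v0 = 1 m/s, a = 3 m/s^2, t = 2 s
Using s = v0*t + (1/2)*a*t^2
s = 1*2 + (1/2)*3*2^2
s = 2 + (1/2)*12
s = 2 + 6
s = 8

8 m


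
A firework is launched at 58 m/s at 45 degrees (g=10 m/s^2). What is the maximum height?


Given: v0 = 58 m/s, theta = 45 deg, g = 10 m/s^2
sin^2(45) = 1/2
Using H = v0^2 * sin^2(theta) / (2*g)
H = 58^2 * 1/2 / (2*10)
H = 3364 * 1/2 / 20
H = 1682 / 20
H = 841/10 m

841/10 m


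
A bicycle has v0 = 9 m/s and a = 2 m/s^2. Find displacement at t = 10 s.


Given: v0 = 9 m/s, a = 2 m/s^2, t = 10 s
Using s = v0*t + (1/2)*a*t^2
s = 9*10 + (1/2)*2*10^2
s = 90 + (1/2)*200
s = 90 + 100
s = 190

190 m


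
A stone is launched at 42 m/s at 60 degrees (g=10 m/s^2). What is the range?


Given: v0 = 42 m/s, theta = 60 deg, g = 10 m/s^2
sin(2*60) = sin(120) = sqrt(3)/2
Using R = v0^2 * sin(2*theta) / g
R = 42^2 * (sqrt(3)/2) / 10
R = 1764 * sqrt(3) / 20
R = 441/5*sqrt(3) m

441/5*sqrt(3) m


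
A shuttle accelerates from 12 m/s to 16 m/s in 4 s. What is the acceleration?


Given: initial velocity v0 = 12 m/s, final velocity v = 16 m/s, time t = 4 s
Using a = (v - v0) / t
a = (16 - 12) / 4
a = 4 / 4
a = 1 m/s^2

1 m/s^2


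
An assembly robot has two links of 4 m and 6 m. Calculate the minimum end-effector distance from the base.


Given: L1 = 4 m, L2 = 6 m
For a 2-link planar arm, min reach = |L1 - L2| (second link folded back)
Min reach = |4 - 6|
Min reach = 2 m

2 m


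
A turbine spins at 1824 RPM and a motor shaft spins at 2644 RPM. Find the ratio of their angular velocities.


Given: RPM_A = 1824, RPM_B = 2644
omega = 2*pi*RPM/60, so omega_A/omega_B = RPM_A / RPM_B
omega_A/omega_B = 1824 / 2644
omega_A/omega_B = 456/661

456/661


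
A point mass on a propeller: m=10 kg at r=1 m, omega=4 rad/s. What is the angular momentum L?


Given: m = 10 kg, r = 1 m, omega = 4 rad/s
For a point mass: I = m*r^2
I = 10*1^2 = 10*1 = 10
L = I*omega = 10*4
L = 40 kg*m^2/s

40 kg*m^2/s


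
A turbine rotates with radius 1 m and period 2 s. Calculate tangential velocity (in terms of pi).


Given: radius r = 1 m, period T = 2 s
Using v = 2*pi*r / T
v = 2*pi*1 / 2
v = 2*pi / 2
v = 1*pi m/s

1*pi m/s


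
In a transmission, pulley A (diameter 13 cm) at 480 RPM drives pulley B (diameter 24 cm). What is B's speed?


Given: D1 = 13 cm, w1 = 480 RPM, D2 = 24 cm
Using D1*w1 = D2*w2
w2 = D1*w1 / D2
w2 = 13*480 / 24
w2 = 6240 / 24
w2 = 260 RPM

260 RPM


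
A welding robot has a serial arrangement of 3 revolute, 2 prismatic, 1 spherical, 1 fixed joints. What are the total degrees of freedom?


Given: serial robot with 3 revolute, 2 prismatic, 1 spherical, 1 fixed joints
DOF contribution per joint type: revolute=1, prismatic=1, spherical=3, fixed=0
DOF = 3*1 + 2*1 + 1*3 + 1*0
DOF = 8

8


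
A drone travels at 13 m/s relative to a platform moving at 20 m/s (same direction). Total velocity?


Given: object velocity = 13 m/s, platform velocity = 20 m/s (same direction)
Using classical velocity addition: v_total = v_object + v_platform
v_total = 13 + 20
v_total = 33 m/s

33 m/s


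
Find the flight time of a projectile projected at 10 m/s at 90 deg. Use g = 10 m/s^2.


Given: v0 = 10 m/s, theta = 90 deg, g = 10 m/s^2
sin(90) = 1
Using T = 2*v0*sin(theta) / g
T = 2*10*1 / 10
T = 20 / 10
T = 2 s

2 s


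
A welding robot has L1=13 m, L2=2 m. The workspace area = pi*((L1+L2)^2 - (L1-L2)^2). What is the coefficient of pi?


Given: L1 = 13, L2 = 2
(L1+L2)^2 = (15)^2 = 225
(L1-L2)^2 = (11)^2 = 121
Difference = 225 - 121 = 104
This equals 4*L1*L2 = 4*13*2 = 104
Workspace area = 104*pi

104


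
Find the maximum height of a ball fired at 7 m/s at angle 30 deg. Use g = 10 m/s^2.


Given: v0 = 7 m/s, theta = 30 deg, g = 10 m/s^2
sin^2(30) = 1/4
Using H = v0^2 * sin^2(theta) / (2*g)
H = 7^2 * 1/4 / (2*10)
H = 49 * 1/4 / 20
H = 49/4 / 20
H = 49/80 m

49/80 m


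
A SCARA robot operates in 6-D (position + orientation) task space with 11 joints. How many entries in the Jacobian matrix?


Given: task space dimension = 6, joints = 11
Jacobian is a 6 x 11 matrix
Total entries = rows * columns
Total = 6 * 11
Total = 66

66


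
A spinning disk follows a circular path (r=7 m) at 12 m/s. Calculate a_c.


Given: v = 12 m/s, r = 7 m
Using a_c = v^2 / r
a_c = 12^2 / 7
a_c = 144 / 7
a_c = 144/7 m/s^2

144/7 m/s^2


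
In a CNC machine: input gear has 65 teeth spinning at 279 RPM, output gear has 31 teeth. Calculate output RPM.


Given: N1 = 65 teeth, w1 = 279 RPM, N2 = 31 teeth
Using N1*w1 = N2*w2
w2 = N1*w1 / N2
w2 = 65*279 / 31
w2 = 18135 / 31
w2 = 585 RPM

585 RPM


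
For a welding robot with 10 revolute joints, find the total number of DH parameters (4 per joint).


Given: 10 joints, 4 DH parameters per joint (d, theta, a, alpha)
Total DH parameters = number_of_joints * 4
Total = 10 * 4
Total = 40

40


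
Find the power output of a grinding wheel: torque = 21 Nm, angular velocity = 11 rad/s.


Given: tau = 21 Nm, omega = 11 rad/s
Using P = tau * omega
P = 21 * 11
P = 231 W

231 W


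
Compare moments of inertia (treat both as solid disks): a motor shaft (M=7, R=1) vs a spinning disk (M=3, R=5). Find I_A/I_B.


Given: M1=7 kg, R1=1 m, M2=3 kg, R2=5 m
For a disk: I = (1/2)*M*R^2, so I_A/I_B = (M1*R1^2)/(M2*R2^2)
M1*R1^2 = 7*1 = 7
M2*R2^2 = 3*25 = 75
I_A/I_B = 7/75 = 7/75

7/75


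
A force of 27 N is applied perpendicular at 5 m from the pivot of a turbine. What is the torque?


Given: F = 27 N, r = 5 m, angle = 90 deg (perpendicular)
Using tau = F * r * sin(90)
sin(90) = 1
tau = 27 * 5 * 1
tau = 135 Nm

135 Nm


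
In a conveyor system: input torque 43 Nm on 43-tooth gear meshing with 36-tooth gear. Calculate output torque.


Given: N1 = 43, N2 = 36, T1 = 43 Nm
Using T2/T1 = N2/N1
T2 = T1 * N2 / N1
T2 = 43 * 36 / 43
T2 = 1548 / 43
T2 = 36 Nm

36 Nm


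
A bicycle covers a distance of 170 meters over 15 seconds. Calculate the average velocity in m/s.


Given: distance d = 170 m, time t = 15 s
Using v = d / t
v = 170 / 15
v = 34/3 m/s

34/3 m/s


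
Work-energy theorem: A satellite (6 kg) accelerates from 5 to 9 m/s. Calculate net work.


Given: m = 6 kg, v0 = 5 m/s, v = 9 m/s
Using W = (1/2)*m*(v^2 - v0^2)
v^2 = 9^2 = 81
v0^2 = 5^2 = 25
v^2 - v0^2 = 81 - 25 = 56
W = (1/2)*6*56 = 168 J

168 J


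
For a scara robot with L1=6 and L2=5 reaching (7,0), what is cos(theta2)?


Given: L1 = 6, L2 = 5, target (x, y) = (7, 0)
Using cos(theta2) = (x^2 + y^2 - L1^2 - L2^2) / (2*L1*L2)
x^2 + y^2 = 7^2 + 0 = 49
L1^2 + L2^2 = 36 + 25 = 61
Numerator = 49 - 61 = -12
Denominator = 2*6*5 = 60
cos(theta2) = -12/60 = -1/5

-1/5


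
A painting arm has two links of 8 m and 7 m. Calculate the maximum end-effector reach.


Given: L1 = 8 m, L2 = 7 m
For a 2-link planar arm, max reach = L1 + L2 (fully extended)
Max reach = 8 + 7
Max reach = 15 m

15 m


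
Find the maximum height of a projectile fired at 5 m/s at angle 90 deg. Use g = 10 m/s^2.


Given: v0 = 5 m/s, theta = 90 deg, g = 10 m/s^2
sin^2(90) = 1
Using H = v0^2 * sin^2(theta) / (2*g)
H = 5^2 * 1 / (2*10)
H = 25 * 1 / 20
H = 25 / 20
H = 5/4 m

5/4 m


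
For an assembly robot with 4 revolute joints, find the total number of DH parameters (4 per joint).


Given: 4 joints, 4 DH parameters per joint (d, theta, a, alpha)
Total DH parameters = number_of_joints * 4
Total = 4 * 4
Total = 16

16


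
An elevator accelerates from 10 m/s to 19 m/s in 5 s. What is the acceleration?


Given: initial velocity v0 = 10 m/s, final velocity v = 19 m/s, time t = 5 s
Using a = (v - v0) / t
a = (19 - 10) / 5
a = 9 / 5
a = 9/5 m/s^2

9/5 m/s^2


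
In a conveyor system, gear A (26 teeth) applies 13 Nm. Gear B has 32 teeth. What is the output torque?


Given: N1 = 26, N2 = 32, T1 = 13 Nm
Using T2/T1 = N2/N1
T2 = T1 * N2 / N1
T2 = 13 * 32 / 26
T2 = 416 / 26
T2 = 16 Nm

16 Nm


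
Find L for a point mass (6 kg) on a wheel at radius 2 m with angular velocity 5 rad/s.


Given: m = 6 kg, r = 2 m, omega = 5 rad/s
For a point mass: I = m*r^2
I = 6*2^2 = 6*4 = 24
L = I*omega = 24*5
L = 120 kg*m^2/s

120 kg*m^2/s


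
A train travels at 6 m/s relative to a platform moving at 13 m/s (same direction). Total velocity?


Given: object velocity = 6 m/s, platform velocity = 13 m/s (same direction)
Using classical velocity addition: v_total = v_object + v_platform
v_total = 6 + 13
v_total = 19 m/s

19 m/s


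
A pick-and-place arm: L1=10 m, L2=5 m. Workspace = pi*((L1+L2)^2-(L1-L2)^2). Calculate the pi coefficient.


Given: L1 = 10, L2 = 5
(L1+L2)^2 = (15)^2 = 225
(L1-L2)^2 = (5)^2 = 25
Difference = 225 - 25 = 200
This equals 4*L1*L2 = 4*10*5 = 200
Workspace area = 200*pi

200


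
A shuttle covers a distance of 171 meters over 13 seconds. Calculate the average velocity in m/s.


Given: distance d = 171 m, time t = 13 s
Using v = d / t
v = 171 / 13
v = 171/13 m/s

171/13 m/s


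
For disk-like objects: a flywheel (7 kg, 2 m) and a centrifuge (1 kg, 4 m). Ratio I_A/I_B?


Given: M1=7 kg, R1=2 m, M2=1 kg, R2=4 m
For a disk: I = (1/2)*M*R^2, so I_A/I_B = (M1*R1^2)/(M2*R2^2)
M1*R1^2 = 7*4 = 28
M2*R2^2 = 1*16 = 16
I_A/I_B = 28/16 = 7/4

7/4


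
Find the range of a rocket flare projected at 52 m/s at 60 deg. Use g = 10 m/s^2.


Given: v0 = 52 m/s, theta = 60 deg, g = 10 m/s^2
sin(2*60) = sin(120) = sqrt(3)/2
Using R = v0^2 * sin(2*theta) / g
R = 52^2 * (sqrt(3)/2) / 10
R = 2704 * sqrt(3) / 20
R = 676/5*sqrt(3) m

676/5*sqrt(3) m


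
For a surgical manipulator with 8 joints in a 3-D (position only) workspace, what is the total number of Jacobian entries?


Given: task space dimension = 3, joints = 8
Jacobian is a 3 x 8 matrix
Total entries = rows * columns
Total = 3 * 8
Total = 24

24


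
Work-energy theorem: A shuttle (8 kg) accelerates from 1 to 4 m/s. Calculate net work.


Given: m = 8 kg, v0 = 1 m/s, v = 4 m/s
Using W = (1/2)*m*(v^2 - v0^2)
v^2 = 4^2 = 16
v0^2 = 1^2 = 1
v^2 - v0^2 = 16 - 1 = 15
W = (1/2)*8*15 = 60 J

60 J


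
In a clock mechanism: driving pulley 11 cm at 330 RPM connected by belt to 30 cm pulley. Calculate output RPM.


Given: D1 = 11 cm, w1 = 330 RPM, D2 = 30 cm
Using D1*w1 = D2*w2
w2 = D1*w1 / D2
w2 = 11*330 / 30
w2 = 3630 / 30
w2 = 121 RPM

121 RPM


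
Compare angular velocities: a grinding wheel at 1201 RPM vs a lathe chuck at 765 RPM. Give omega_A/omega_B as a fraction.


Given: RPM_A = 1201, RPM_B = 765
omega = 2*pi*RPM/60, so omega_A/omega_B = RPM_A / RPM_B
omega_A/omega_B = 1201 / 765
omega_A/omega_B = 1201/765

1201/765


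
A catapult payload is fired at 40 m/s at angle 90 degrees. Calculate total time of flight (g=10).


Given: v0 = 40 m/s, theta = 90 deg, g = 10 m/s^2
sin(90) = 1
Using T = 2*v0*sin(theta) / g
T = 2*40*1 / 10
T = 80 / 10
T = 8 s

8 s


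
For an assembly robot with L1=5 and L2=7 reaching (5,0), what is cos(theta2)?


Given: L1 = 5, L2 = 7, target (x, y) = (5, 0)
Using cos(theta2) = (x^2 + y^2 - L1^2 - L2^2) / (2*L1*L2)
x^2 + y^2 = 5^2 + 0 = 25
L1^2 + L2^2 = 25 + 49 = 74
Numerator = 25 - 74 = -49
Denominator = 2*5*7 = 70
cos(theta2) = -49/70 = -7/10

-7/10


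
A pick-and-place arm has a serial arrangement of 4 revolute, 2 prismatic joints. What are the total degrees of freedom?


Given: serial robot with 4 revolute, 2 prismatic joints
DOF contribution per joint type: revolute=1, prismatic=1, spherical=3, fixed=0
DOF = 4*1 + 2*1
DOF = 6

6


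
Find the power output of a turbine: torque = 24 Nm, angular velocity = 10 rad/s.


Given: tau = 24 Nm, omega = 10 rad/s
Using P = tau * omega
P = 24 * 10
P = 240 W

240 W


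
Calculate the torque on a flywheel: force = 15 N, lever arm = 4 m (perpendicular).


Given: F = 15 N, r = 4 m, angle = 90 deg (perpendicular)
Using tau = F * r * sin(90)
sin(90) = 1
tau = 15 * 4 * 1
tau = 60 Nm

60 Nm


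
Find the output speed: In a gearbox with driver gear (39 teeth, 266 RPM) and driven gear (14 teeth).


Given: N1 = 39 teeth, w1 = 266 RPM, N2 = 14 teeth
Using N1*w1 = N2*w2
w2 = N1*w1 / N2
w2 = 39*266 / 14
w2 = 10374 / 14
w2 = 741 RPM

741 RPM


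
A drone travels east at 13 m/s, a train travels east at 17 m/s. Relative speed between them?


Given: v_A = 13 m/s east, v_B = 17 m/s east
Both move in the same direction; relative speed = |v_A - v_B|
|13 - 17| = |-4|
= 4 m/s

4 m/s


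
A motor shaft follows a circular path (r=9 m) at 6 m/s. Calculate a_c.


Given: v = 6 m/s, r = 9 m
Using a_c = v^2 / r
a_c = 6^2 / 9
a_c = 36 / 9
a_c = 4 m/s^2

4 m/s^2


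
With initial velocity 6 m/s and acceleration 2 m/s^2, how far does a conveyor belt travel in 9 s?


Given: v0 = 6 m/s, a = 2 m/s^2, t = 9 s
Using s = v0*t + (1/2)*a*t^2
s = 6*9 + (1/2)*2*9^2
s = 54 + (1/2)*162
s = 54 + 81
s = 135

135 m


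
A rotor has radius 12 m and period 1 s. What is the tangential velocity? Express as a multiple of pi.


Given: radius r = 12 m, period T = 1 s
Using v = 2*pi*r / T
v = 2*pi*12 / 1
v = 24*pi / 1
v = 24*pi m/s

24*pi m/s


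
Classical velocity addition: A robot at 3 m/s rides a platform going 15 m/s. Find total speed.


Given: object velocity = 3 m/s, platform velocity = 15 m/s (same direction)
Using classical velocity addition: v_total = v_object + v_platform
v_total = 3 + 15
v_total = 18 m/s

18 m/s


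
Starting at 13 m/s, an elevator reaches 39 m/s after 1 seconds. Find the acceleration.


Given: initial velocity v0 = 13 m/s, final velocity v = 39 m/s, time t = 1 s
Using a = (v - v0) / t
a = (39 - 13) / 1
a = 26 / 1
a = 26 m/s^2

26 m/s^2


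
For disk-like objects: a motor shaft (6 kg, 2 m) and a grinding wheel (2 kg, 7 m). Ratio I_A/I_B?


Given: M1=6 kg, R1=2 m, M2=2 kg, R2=7 m
For a disk: I = (1/2)*M*R^2, so I_A/I_B = (M1*R1^2)/(M2*R2^2)
M1*R1^2 = 6*4 = 24
M2*R2^2 = 2*49 = 98
I_A/I_B = 24/98 = 12/49

12/49


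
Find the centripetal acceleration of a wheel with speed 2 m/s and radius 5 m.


Given: v = 2 m/s, r = 5 m
Using a_c = v^2 / r
a_c = 2^2 / 5
a_c = 4 / 5
a_c = 4/5 m/s^2

4/5 m/s^2


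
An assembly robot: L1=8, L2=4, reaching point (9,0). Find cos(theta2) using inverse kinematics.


Given: L1 = 8, L2 = 4, target (x, y) = (9, 0)
Using cos(theta2) = (x^2 + y^2 - L1^2 - L2^2) / (2*L1*L2)
x^2 + y^2 = 9^2 + 0 = 81
L1^2 + L2^2 = 64 + 16 = 80
Numerator = 81 - 80 = 1
Denominator = 2*8*4 = 64
cos(theta2) = 1/64 = 1/64

1/64


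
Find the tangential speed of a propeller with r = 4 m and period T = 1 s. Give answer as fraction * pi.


Given: radius r = 4 m, period T = 1 s
Using v = 2*pi*r / T
v = 2*pi*4 / 1
v = 8*pi / 1
v = 8*pi m/s

8*pi m/s


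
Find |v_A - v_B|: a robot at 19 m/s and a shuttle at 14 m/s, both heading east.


Given: v_A = 19 m/s east, v_B = 14 m/s east
Both move in the same direction; relative speed = |v_A - v_B|
|19 - 14| = |5|
= 5 m/s

5 m/s


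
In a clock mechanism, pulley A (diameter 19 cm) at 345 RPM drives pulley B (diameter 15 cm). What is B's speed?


Given: D1 = 19 cm, w1 = 345 RPM, D2 = 15 cm
Using D1*w1 = D2*w2
w2 = D1*w1 / D2
w2 = 19*345 / 15
w2 = 6555 / 15
w2 = 437 RPM

437 RPM


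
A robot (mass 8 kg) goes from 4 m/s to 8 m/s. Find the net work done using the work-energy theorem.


Given: m = 8 kg, v0 = 4 m/s, v = 8 m/s
Using W = (1/2)*m*(v^2 - v0^2)
v^2 = 8^2 = 64
v0^2 = 4^2 = 16
v^2 - v0^2 = 64 - 16 = 48
W = (1/2)*8*48 = 192 J

192 J


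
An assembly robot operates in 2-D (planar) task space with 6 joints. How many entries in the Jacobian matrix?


Given: task space dimension = 2, joints = 6
Jacobian is a 2 x 6 matrix
Total entries = rows * columns
Total = 2 * 6
Total = 12

12


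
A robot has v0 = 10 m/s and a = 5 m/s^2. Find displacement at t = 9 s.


Given: v0 = 10 m/s, a = 5 m/s^2, t = 9 s
Using s = v0*t + (1/2)*a*t^2
s = 10*9 + (1/2)*5*9^2
s = 90 + (1/2)*405
s = 90 + 405/2
s = 585/2

585/2 m


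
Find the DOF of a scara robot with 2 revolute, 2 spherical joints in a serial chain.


Given: serial robot with 2 revolute, 2 spherical joints
DOF contribution per joint type: revolute=1, prismatic=1, spherical=3, fixed=0
DOF = 2*1 + 2*3
DOF = 8

8


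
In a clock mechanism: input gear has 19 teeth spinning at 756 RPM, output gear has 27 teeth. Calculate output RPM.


Given: N1 = 19 teeth, w1 = 756 RPM, N2 = 27 teeth
Using N1*w1 = N2*w2
w2 = N1*w1 / N2
w2 = 19*756 / 27
w2 = 14364 / 27
w2 = 532 RPM

532 RPM


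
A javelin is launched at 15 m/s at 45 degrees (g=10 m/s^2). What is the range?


Given: v0 = 15 m/s, theta = 45 deg, g = 10 m/s^2
sin(2*45) = sin(90) = 1
Using R = v0^2 * sin(2*theta) / g
R = 15^2 * 1 / 10
R = 225 / 10
R = 45/2 m

45/2 m


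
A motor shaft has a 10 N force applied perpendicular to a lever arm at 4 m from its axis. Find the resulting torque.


Given: F = 10 N, r = 4 m, angle = 90 deg (perpendicular)
Using tau = F * r * sin(90)
sin(90) = 1
tau = 10 * 4 * 1
tau = 40 Nm

40 Nm


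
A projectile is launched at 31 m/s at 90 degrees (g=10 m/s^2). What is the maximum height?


Given: v0 = 31 m/s, theta = 90 deg, g = 10 m/s^2
sin^2(90) = 1
Using H = v0^2 * sin^2(theta) / (2*g)
H = 31^2 * 1 / (2*10)
H = 961 * 1 / 20
H = 961 / 20
H = 961/20 m

961/20 m


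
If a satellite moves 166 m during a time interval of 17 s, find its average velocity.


Given: distance d = 166 m, time t = 17 s
Using v = d / t
v = 166 / 17
v = 166/17 m/s

166/17 m/s


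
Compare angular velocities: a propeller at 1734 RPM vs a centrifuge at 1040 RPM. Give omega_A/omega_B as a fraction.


Given: RPM_A = 1734, RPM_B = 1040
omega = 2*pi*RPM/60, so omega_A/omega_B = RPM_A / RPM_B
omega_A/omega_B = 1734 / 1040
omega_A/omega_B = 867/520

867/520


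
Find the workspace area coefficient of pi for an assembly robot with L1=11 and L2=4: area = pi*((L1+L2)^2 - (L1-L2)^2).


Given: L1 = 11, L2 = 4
(L1+L2)^2 = (15)^2 = 225
(L1-L2)^2 = (7)^2 = 49
Difference = 225 - 49 = 176
This equals 4*L1*L2 = 4*11*4 = 176
Workspace area = 176*pi

176


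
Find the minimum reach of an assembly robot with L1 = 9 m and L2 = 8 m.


Given: L1 = 9 m, L2 = 8 m
For a 2-link planar arm, min reach = |L1 - L2| (second link folded back)
Min reach = |9 - 8|
Min reach = 1 m

1 m


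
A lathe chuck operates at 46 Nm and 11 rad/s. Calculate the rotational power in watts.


Given: tau = 46 Nm, omega = 11 rad/s
Using P = tau * omega
P = 46 * 11
P = 506 W

506 W


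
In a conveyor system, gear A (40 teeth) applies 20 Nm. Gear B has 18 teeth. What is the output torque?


Given: N1 = 40, N2 = 18, T1 = 20 Nm
Using T2/T1 = N2/N1
T2 = T1 * N2 / N1
T2 = 20 * 18 / 40
T2 = 360 / 40
T2 = 9 Nm

9 Nm


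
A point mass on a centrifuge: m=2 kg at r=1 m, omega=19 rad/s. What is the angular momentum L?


Given: m = 2 kg, r = 1 m, omega = 19 rad/s
For a point mass: I = m*r^2
I = 2*1^2 = 2*1 = 2
L = I*omega = 2*19
L = 38 kg*m^2/s

38 kg*m^2/s


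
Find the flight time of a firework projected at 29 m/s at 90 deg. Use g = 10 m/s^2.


Given: v0 = 29 m/s, theta = 90 deg, g = 10 m/s^2
sin(90) = 1
Using T = 2*v0*sin(theta) / g
T = 2*29*1 / 10
T = 58 / 10
T = 29/5 s

29/5 s


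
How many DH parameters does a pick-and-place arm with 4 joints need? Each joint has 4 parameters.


Given: 4 joints, 4 DH parameters per joint (d, theta, a, alpha)
Total DH parameters = number_of_joints * 4
Total = 4 * 4
Total = 16

16


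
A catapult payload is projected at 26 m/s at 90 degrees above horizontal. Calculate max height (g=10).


Given: v0 = 26 m/s, theta = 90 deg, g = 10 m/s^2
sin^2(90) = 1
Using H = v0^2 * sin^2(theta) / (2*g)
H = 26^2 * 1 / (2*10)
H = 676 * 1 / 20
H = 676 / 20
H = 169/5 m

169/5 m


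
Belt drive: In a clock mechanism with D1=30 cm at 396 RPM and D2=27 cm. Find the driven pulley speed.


Given: D1 = 30 cm, w1 = 396 RPM, D2 = 27 cm
Using D1*w1 = D2*w2
w2 = D1*w1 / D2
w2 = 30*396 / 27
w2 = 11880 / 27
w2 = 440 RPM

440 RPM


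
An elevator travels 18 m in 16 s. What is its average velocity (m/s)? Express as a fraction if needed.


Given: distance d = 18 m, time t = 16 s
Using v = d / t
v = 18 / 16
v = 9/8 m/s

9/8 m/s


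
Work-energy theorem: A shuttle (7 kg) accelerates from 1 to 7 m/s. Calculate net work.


Given: m = 7 kg, v0 = 1 m/s, v = 7 m/s
Using W = (1/2)*m*(v^2 - v0^2)
v^2 = 7^2 = 49
v0^2 = 1^2 = 1
v^2 - v0^2 = 49 - 1 = 48
W = (1/2)*7*48 = 168 J

168 J


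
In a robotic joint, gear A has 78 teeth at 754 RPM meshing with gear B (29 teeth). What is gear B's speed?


Given: N1 = 78 teeth, w1 = 754 RPM, N2 = 29 teeth
Using N1*w1 = N2*w2
w2 = N1*w1 / N2
w2 = 78*754 / 29
w2 = 58812 / 29
w2 = 2028 RPM

2028 RPM


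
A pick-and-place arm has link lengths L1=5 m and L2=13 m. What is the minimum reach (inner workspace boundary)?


Given: L1 = 5 m, L2 = 13 m
For a 2-link planar arm, min reach = |L1 - L2| (second link folded back)
Min reach = |5 - 13|
Min reach = 8 m

8 m


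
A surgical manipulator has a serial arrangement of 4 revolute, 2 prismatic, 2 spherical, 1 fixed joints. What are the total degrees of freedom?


Given: serial robot with 4 revolute, 2 prismatic, 2 spherical, 1 fixed joints
DOF contribution per joint type: revolute=1, prismatic=1, spherical=3, fixed=0
DOF = 4*1 + 2*1 + 2*3 + 1*0
DOF = 12

12


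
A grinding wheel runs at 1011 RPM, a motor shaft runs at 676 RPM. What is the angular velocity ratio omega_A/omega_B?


Given: RPM_A = 1011, RPM_B = 676
omega = 2*pi*RPM/60, so omega_A/omega_B = RPM_A / RPM_B
omega_A/omega_B = 1011 / 676
omega_A/omega_B = 1011/676

1011/676


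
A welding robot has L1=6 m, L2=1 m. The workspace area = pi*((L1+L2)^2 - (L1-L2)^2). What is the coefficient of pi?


Given: L1 = 6, L2 = 1
(L1+L2)^2 = (7)^2 = 49
(L1-L2)^2 = (5)^2 = 25
Difference = 49 - 25 = 24
This equals 4*L1*L2 = 4*6*1 = 24
Workspace area = 24*pi

24


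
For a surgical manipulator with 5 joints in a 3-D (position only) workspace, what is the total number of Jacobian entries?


Given: task space dimension = 3, joints = 5
Jacobian is a 3 x 5 matrix
Total entries = rows * columns
Total = 3 * 5
Total = 15

15


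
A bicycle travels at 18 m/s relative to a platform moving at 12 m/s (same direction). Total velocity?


Given: object velocity = 18 m/s, platform velocity = 12 m/s (same direction)
Using classical velocity addition: v_total = v_object + v_platform
v_total = 18 + 12
v_total = 30 m/s

30 m/s


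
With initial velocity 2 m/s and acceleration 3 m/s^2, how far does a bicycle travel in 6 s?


Given: v0 = 2 m/s, a = 3 m/s^2, t = 6 s
Using s = v0*t + (1/2)*a*t^2
s = 2*6 + (1/2)*3*6^2
s = 12 + (1/2)*108
s = 12 + 54
s = 66

66 m


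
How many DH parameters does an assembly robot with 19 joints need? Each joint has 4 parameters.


Given: 19 joints, 4 DH parameters per joint (d, theta, a, alpha)
Total DH parameters = number_of_joints * 4
Total = 19 * 4
Total = 76

76


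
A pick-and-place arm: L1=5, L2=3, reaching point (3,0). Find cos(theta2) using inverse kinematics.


Given: L1 = 5, L2 = 3, target (x, y) = (3, 0)
Using cos(theta2) = (x^2 + y^2 - L1^2 - L2^2) / (2*L1*L2)
x^2 + y^2 = 3^2 + 0 = 9
L1^2 + L2^2 = 25 + 9 = 34
Numerator = 9 - 34 = -25
Denominator = 2*5*3 = 30
cos(theta2) = -25/30 = -5/6

-5/6


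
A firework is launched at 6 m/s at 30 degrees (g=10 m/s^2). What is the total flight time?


Given: v0 = 6 m/s, theta = 30 deg, g = 10 m/s^2
sin(30) = 1/2
Using T = 2*v0*sin(theta) / g
T = 2*6*1/2 / 10
T = 6 / 10
T = 3/5 s

3/5 s


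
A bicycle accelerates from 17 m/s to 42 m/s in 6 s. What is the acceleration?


Given: initial velocity v0 = 17 m/s, final velocity v = 42 m/s, time t = 6 s
Using a = (v - v0) / t
a = (42 - 17) / 6
a = 25 / 6
a = 25/6 m/s^2

25/6 m/s^2


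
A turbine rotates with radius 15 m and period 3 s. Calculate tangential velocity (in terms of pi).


Given: radius r = 15 m, period T = 3 s
Using v = 2*pi*r / T
v = 2*pi*15 / 3
v = 30*pi / 3
v = 10*pi m/s

10*pi m/s


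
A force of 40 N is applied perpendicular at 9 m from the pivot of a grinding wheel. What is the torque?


Given: F = 40 N, r = 9 m, angle = 90 deg (perpendicular)
Using tau = F * r * sin(90)
sin(90) = 1
tau = 40 * 9 * 1
tau = 360 Nm

360 Nm


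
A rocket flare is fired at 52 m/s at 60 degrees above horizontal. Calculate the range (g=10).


Given: v0 = 52 m/s, theta = 60 deg, g = 10 m/s^2
sin(2*60) = sin(120) = sqrt(3)/2
Using R = v0^2 * sin(2*theta) / g
R = 52^2 * (sqrt(3)/2) / 10
R = 2704 * sqrt(3) / 20
R = 676/5*sqrt(3) m

676/5*sqrt(3) m


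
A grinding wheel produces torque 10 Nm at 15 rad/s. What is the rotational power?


Given: tau = 10 Nm, omega = 15 rad/s
Using P = tau * omega
P = 10 * 15
P = 150 W

150 W


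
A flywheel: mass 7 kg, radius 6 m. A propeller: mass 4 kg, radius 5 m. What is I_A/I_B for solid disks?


Given: M1=7 kg, R1=6 m, M2=4 kg, R2=5 m
For a disk: I = (1/2)*M*R^2, so I_A/I_B = (M1*R1^2)/(M2*R2^2)
M1*R1^2 = 7*36 = 252
M2*R2^2 = 4*25 = 100
I_A/I_B = 252/100 = 63/25

63/25


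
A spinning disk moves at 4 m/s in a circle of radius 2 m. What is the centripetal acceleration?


Given: v = 4 m/s, r = 2 m
Using a_c = v^2 / r
a_c = 4^2 / 2
a_c = 16 / 2
a_c = 8 m/s^2

8 m/s^2


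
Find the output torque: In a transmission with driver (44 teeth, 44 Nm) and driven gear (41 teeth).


Given: N1 = 44, N2 = 41, T1 = 44 Nm
Using T2/T1 = N2/N1
T2 = T1 * N2 / N1
T2 = 44 * 41 / 44
T2 = 1804 / 44
T2 = 41 Nm

41 Nm


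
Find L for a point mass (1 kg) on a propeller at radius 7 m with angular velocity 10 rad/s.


Given: m = 1 kg, r = 7 m, omega = 10 rad/s
For a point mass: I = m*r^2
I = 1*7^2 = 1*49 = 49
L = I*omega = 49*10
L = 490 kg*m^2/s

490 kg*m^2/s


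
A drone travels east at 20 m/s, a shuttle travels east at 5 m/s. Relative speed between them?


Given: v_A = 20 m/s east, v_B = 5 m/s east
Both move in the same direction; relative speed = |v_A - v_B|
|20 - 5| = |15|
= 15 m/s

15 m/s
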